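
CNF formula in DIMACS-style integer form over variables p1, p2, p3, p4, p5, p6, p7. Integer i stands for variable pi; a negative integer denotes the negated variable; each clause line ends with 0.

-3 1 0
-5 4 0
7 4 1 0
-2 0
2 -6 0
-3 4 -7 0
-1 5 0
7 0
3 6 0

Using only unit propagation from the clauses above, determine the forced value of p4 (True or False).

True

(NOT p2) is a unit clause: p2 = False.
In (NOT p6 OR p2), p2 is now false; NOT p6 must hold, so p6 = False.
(p7) stands alone — p7 = True.
(p6 OR p3) with p6 = False leaves only p3, so p3 = True.
(NOT p3 OR p1) with p3 = True leaves only p1, so p1 = True.
(NOT p3 OR p4 OR NOT p7) with p7 = True, p3 = True leaves only p4, so p4 = True.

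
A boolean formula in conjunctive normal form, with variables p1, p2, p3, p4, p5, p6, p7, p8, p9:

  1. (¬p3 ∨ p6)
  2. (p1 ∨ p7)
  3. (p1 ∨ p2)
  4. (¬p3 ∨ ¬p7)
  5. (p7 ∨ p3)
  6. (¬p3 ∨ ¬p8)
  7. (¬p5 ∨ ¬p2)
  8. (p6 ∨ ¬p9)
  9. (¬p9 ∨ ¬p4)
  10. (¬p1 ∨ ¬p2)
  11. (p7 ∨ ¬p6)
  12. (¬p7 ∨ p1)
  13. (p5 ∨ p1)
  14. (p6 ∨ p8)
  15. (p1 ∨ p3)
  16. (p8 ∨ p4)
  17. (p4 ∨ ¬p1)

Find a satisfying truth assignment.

p1=True, p2=False, p3=False, p4=True, p5=False, p6=True, p7=True, p8=False, p9=False

Check each clause:
  1. (p6 ∨ ¬p3) — ¬p3 is true.
  2. (p1 ∨ p7) — p1 is true.
  3. (p2 ∨ p1) — p1 is true.
  4. (¬p7 ∨ ¬p3) — ¬p3 is true.
  5. (p3 ∨ p7) — p7 is true.
  6. (¬p3 ∨ ¬p8) — ¬p8 is true.
  7. (¬p5 ∨ ¬p2) — ¬p5 is true.
  8. (¬p9 ∨ p6) — p6 is true.
  9. (¬p4 ∨ ¬p9) — ¬p9 is true.
  10. (¬p2 ∨ ¬p1) — ¬p2 is true.
  11. (¬p6 ∨ p7) — p7 is true.
  12. (¬p7 ∨ p1) — p1 is true.
  13. (p5 ∨ p1) — p1 is true.
  14. (p8 ∨ p6) — p6 is true.
  15. (p1 ∨ p3) — p1 is true.
  16. (p4 ∨ p8) — p4 is true.
  17. (p4 ∨ ¬p1) — p4 is true.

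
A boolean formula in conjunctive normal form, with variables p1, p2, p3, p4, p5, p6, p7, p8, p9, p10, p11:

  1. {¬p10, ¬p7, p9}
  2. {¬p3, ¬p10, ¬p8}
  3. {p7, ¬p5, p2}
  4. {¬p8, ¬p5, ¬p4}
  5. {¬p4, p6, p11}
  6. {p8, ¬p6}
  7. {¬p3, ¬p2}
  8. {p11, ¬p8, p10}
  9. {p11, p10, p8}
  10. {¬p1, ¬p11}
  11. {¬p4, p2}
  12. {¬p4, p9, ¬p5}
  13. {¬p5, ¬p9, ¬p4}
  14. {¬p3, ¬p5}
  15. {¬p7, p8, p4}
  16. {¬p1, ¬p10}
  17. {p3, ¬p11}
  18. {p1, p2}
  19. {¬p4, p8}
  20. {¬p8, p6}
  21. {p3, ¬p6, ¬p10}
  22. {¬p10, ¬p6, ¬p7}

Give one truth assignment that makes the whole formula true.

Branch on p1: take p1 = False.
  then p2 is forced to True.
  then p3 is forced to False.
  then p11 is forced to False.
For the remaining variables, p4 = False, p5 = True, p6 = False, p7 = False, p8 = False, p9 = True, p10 = True works.

p1=F, p2=T, p3=F, p4=F, p5=T, p6=F, p7=F, p8=F, p9=T, p10=T, p11=F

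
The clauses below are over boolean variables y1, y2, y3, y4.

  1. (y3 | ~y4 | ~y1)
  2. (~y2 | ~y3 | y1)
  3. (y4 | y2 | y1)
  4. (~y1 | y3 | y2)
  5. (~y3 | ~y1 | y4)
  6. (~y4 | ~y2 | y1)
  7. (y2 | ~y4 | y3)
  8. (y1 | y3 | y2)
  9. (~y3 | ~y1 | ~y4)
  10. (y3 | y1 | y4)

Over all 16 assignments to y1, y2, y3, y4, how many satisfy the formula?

2

The models are:
  y1=0 y2=0 y3=1 y4=1
  y1=1 y2=1 y3=0 y4=0
Count: 2.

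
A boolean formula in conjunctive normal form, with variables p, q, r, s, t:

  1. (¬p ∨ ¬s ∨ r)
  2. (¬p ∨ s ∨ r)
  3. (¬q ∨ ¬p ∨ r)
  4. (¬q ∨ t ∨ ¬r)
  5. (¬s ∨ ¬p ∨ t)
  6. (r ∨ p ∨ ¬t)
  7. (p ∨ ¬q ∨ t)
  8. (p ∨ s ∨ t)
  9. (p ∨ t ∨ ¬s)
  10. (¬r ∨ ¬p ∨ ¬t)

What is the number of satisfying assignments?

The models are:
  p=0 q=0 r=1 s=0 t=1
  p=0 q=0 r=1 s=1 t=1
  p=0 q=1 r=1 s=0 t=1
  p=0 q=1 r=1 s=1 t=1
  p=1 q=0 r=1 s=0 t=0
That's 5 in total.

5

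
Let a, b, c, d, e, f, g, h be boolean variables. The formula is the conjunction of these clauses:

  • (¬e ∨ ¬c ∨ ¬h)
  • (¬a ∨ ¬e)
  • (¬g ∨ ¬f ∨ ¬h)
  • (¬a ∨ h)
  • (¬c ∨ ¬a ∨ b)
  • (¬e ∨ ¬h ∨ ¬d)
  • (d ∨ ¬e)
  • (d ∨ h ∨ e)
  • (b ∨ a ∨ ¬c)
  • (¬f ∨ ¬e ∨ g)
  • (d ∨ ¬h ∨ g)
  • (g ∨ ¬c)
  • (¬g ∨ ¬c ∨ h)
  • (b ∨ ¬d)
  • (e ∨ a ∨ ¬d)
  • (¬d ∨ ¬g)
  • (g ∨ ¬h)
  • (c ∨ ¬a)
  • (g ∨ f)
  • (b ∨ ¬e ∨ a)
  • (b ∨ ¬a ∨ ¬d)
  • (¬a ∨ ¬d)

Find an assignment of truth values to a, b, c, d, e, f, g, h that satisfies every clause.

a = True, b = True, c = True, d = False, e = False, f = False, g = True, h = True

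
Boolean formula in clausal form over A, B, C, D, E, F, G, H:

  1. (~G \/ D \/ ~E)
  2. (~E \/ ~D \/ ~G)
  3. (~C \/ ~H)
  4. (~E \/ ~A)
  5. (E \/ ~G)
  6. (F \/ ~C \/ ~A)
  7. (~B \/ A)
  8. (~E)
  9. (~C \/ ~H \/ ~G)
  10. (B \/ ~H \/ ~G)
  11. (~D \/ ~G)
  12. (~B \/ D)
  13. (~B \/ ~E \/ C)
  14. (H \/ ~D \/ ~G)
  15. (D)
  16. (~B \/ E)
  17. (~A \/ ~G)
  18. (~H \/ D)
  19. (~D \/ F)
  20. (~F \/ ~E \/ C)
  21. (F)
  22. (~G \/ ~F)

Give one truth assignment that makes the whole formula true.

A=T, B=F, C=T, D=T, E=F, F=T, G=F, H=F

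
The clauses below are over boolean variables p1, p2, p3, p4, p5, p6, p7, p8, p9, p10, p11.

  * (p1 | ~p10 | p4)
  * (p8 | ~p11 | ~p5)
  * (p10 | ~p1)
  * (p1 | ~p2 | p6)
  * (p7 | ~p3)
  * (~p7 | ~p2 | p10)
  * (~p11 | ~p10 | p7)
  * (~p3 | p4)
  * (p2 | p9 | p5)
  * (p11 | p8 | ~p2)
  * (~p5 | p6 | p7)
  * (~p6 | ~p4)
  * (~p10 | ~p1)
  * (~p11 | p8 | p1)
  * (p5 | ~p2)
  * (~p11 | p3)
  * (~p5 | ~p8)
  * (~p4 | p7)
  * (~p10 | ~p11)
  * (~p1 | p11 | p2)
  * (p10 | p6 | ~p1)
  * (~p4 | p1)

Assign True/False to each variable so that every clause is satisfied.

p1 = F, p2 = F, p3 = F, p4 = F, p5 = T, p6 = T, p7 = F, p8 = F, p9 = T, p10 = F, p11 = F

p9 occurs only positively in the remaining clauses — set p9 = True.
Try p1 = False.
  then p4 is forced to False.
  then p10 is forced to False.
  then p3 is forced to False.
  then p11 is forced to False.
The remaining clauses are satisfied by p2 = False, p5 = True, p6 = True, p7 = False, p8 = False.
Every clause has at least one true literal under this assignment.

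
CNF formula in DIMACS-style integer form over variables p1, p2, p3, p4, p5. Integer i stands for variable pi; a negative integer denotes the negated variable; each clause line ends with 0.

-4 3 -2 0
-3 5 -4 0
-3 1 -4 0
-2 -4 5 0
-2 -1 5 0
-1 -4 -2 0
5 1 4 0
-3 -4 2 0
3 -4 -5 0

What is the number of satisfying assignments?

Case analysis on p4 and p2:
  p4=1, p2=1: a clause becomes empty — 0.
  p4=1, p2=0: remaining (p1,p3,p5) ∈ {(0,0,0); (1,0,0)} — 2.
  p4=0, p2=1: remaining (p1,p3,p5) ∈ {(0,0,1); (0,1,1); (1,0,1); (1,1,1)} — 4.
  p4=0, p2=0: p3 free; 3 ways for (p1,p5) × 2^1 = 6.
Total: 0 + 2 + 4 + 6 = 12.

12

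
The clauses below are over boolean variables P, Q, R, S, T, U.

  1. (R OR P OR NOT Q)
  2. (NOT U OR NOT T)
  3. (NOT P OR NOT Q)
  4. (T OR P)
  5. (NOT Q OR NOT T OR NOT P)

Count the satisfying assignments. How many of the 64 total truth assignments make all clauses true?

18

Case analysis on P and Q:
  P=1, Q=1: a clause becomes empty — 0.
  P=1, Q=0: R, S free; 3 ways for (T,U) × 2^2 = 12.
  P=0, Q=1: remaining (R,S,T,U) ∈ {(1,0,1,0); (1,1,1,0)} — 2.
  P=0, Q=0: remaining (R,S,T,U) ∈ {(0,0,1,0); (0,1,1,0); (1,0,1,0); (1,1,1,0)} — 4.
Total: 0 + 12 + 2 + 4 = 18.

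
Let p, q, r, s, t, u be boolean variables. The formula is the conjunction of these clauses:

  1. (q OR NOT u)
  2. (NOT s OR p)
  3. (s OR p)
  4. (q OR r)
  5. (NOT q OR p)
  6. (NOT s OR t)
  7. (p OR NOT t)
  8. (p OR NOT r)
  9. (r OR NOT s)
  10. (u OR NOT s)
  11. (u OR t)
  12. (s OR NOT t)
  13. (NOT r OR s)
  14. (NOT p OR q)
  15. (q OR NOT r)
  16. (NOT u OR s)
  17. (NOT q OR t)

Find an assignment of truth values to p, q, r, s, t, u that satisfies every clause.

Try p = True.
  then q is forced to True.
  then t is forced to True.
  then s is forced to True.
  then r is forced to True.
  then u is forced to True.
Check each clause:
  1. (q OR NOT u) — q is true.
  2. (NOT s OR p) — p is true.
  3. (p OR s) — p is true.
  4. (q OR r) — q is true.
  5. (p OR NOT q) — p is true.
  6. (NOT s OR t) — t is true.
  7. (NOT t OR p) — p is true.
  8. (NOT r OR p) — p is true.
  9. (NOT s OR r) — r is true.
  10. (NOT s OR u) — u is true.
  11. (t OR u) — t is true.
  12. (NOT t OR s) — s is true.
  13. (s OR NOT r) — s is true.
  14. (q OR NOT p) — q is true.
  15. (q OR NOT r) — q is true.
  16. (s OR NOT u) — s is true.
  17. (t OR NOT q) — t is true.

p = T, q = T, r = T, s = T, t = T, u = T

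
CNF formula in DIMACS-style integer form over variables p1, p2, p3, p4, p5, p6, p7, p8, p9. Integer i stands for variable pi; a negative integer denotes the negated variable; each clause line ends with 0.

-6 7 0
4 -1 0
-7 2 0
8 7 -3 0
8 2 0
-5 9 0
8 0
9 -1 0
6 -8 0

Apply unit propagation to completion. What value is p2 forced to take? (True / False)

Unit clause (p8) sets p8 = True.
In (!p8 || p6), !p8 is now false; p6 must hold, so p6 = True.
In (!p6 || p7), !p6 is now false; p7 must hold, so p7 = True.
(p2 || !p7): since p7 = True, the clause reduces to (p2). p2 = True.

True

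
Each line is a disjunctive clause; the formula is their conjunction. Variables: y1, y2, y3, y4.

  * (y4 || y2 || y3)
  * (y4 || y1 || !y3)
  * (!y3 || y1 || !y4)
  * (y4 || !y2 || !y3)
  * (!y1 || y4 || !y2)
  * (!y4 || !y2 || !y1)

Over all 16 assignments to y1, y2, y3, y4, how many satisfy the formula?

6

Satisfying assignments:
  y1=0 y2=0 y3=0 y4=1
  y1=0 y2=1 y3=0 y4=0
  y1=0 y2=1 y3=0 y4=1
  y1=1 y2=0 y3=0 y4=1
  y1=1 y2=0 y3=1 y4=0
  y1=1 y2=0 y3=1 y4=1
Count: 6.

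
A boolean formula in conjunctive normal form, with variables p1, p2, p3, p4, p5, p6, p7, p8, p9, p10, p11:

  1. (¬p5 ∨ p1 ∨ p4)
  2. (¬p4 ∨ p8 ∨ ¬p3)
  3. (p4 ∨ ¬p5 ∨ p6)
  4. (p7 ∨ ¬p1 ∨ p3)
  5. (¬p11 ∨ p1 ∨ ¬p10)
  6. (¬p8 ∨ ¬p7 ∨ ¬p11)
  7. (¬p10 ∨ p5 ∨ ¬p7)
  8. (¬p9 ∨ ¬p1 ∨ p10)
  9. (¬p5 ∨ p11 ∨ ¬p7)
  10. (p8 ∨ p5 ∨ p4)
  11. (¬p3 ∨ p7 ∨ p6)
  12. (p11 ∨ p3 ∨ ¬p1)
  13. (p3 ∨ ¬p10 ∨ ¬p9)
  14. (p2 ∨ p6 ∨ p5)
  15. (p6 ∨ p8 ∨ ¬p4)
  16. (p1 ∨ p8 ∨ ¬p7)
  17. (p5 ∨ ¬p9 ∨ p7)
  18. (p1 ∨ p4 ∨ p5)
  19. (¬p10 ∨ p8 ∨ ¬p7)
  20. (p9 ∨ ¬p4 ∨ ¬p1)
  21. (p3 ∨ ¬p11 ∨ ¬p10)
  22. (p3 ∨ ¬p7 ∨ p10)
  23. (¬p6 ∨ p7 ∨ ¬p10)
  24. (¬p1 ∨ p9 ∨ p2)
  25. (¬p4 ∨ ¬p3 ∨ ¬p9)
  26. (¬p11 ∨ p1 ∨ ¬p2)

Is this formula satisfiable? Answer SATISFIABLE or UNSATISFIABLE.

SATISFIABLE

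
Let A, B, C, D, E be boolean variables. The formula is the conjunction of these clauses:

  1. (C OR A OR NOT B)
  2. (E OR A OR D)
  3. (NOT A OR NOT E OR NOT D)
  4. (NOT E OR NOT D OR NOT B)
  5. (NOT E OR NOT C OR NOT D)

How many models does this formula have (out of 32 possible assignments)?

19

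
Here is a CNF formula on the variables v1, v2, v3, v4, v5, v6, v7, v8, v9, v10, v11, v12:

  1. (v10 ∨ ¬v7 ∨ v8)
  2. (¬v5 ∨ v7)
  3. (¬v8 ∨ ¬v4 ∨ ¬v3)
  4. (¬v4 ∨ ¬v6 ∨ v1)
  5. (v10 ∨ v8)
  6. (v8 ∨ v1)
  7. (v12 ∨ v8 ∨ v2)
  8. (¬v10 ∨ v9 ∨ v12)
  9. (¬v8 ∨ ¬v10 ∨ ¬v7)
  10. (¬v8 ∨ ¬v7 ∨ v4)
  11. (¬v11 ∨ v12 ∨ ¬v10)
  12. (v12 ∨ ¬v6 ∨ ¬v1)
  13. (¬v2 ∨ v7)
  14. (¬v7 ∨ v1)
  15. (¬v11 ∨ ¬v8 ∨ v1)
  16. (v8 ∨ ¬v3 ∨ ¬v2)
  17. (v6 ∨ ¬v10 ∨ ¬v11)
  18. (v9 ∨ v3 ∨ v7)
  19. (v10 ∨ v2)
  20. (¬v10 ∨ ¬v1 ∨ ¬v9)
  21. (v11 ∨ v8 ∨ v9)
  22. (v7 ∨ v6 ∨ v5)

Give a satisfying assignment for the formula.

v1 = 1, v2 = 1, v3 = 0, v4 = 1, v5 = 1, v6 = 0, v7 = 1, v8 = 1, v9 = 1, v10 = 0, v11 = 0, v12 = 0

Set v1 = True and propagate.
For the remaining variables, v2 = True, v3 = False, v4 = True, v5 = True, v6 = False, v7 = True, v8 = True, v9 = True, v10 = False, v11 = False, v12 = False works.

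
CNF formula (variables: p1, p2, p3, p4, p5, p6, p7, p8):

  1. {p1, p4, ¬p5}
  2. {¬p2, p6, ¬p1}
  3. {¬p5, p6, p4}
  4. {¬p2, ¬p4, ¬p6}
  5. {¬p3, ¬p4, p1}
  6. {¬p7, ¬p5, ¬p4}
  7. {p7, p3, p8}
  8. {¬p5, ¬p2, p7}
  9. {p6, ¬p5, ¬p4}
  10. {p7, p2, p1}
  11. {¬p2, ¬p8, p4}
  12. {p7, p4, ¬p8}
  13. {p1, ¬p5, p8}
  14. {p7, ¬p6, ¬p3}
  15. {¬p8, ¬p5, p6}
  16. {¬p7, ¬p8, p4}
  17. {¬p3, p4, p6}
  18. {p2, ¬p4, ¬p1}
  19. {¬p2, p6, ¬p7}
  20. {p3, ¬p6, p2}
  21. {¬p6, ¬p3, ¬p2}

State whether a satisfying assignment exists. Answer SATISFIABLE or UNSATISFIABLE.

SATISFIABLE

Pure literal: p5 appears only negated; assign p5 = False.
Branch on p1: take p1 = False.
Try p2 = False.
  then p7 is forced to True.
Branch on p3: take p3 = False.
  then p6 is forced to False.
The remaining clauses are satisfied by p4 = True, p8 = False.
Every clause has at least one true literal under this assignment.
So p1=0, p2=0, p3=0, p4=1, p5=0, p6=0, p7=1, p8=0 is a satisfying assignment.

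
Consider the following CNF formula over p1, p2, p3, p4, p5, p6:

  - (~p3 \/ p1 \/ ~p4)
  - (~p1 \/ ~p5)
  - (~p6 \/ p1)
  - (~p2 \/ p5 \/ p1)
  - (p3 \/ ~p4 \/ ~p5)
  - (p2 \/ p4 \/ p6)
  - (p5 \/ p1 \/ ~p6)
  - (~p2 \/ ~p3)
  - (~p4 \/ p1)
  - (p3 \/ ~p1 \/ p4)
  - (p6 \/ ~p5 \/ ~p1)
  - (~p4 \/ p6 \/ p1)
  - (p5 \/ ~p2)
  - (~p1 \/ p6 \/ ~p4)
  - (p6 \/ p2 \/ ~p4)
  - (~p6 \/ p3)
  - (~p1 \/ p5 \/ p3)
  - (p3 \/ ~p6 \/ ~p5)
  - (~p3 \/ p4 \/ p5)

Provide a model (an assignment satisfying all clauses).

p1=1, p2=0, p3=1, p4=1, p5=0, p6=1

Try p1 = True.
  then p5 is forced to False.
  then p2 is forced to False.
  then p3 is forced to True.
  then p4 is forced to True.
  then p6 is forced to True.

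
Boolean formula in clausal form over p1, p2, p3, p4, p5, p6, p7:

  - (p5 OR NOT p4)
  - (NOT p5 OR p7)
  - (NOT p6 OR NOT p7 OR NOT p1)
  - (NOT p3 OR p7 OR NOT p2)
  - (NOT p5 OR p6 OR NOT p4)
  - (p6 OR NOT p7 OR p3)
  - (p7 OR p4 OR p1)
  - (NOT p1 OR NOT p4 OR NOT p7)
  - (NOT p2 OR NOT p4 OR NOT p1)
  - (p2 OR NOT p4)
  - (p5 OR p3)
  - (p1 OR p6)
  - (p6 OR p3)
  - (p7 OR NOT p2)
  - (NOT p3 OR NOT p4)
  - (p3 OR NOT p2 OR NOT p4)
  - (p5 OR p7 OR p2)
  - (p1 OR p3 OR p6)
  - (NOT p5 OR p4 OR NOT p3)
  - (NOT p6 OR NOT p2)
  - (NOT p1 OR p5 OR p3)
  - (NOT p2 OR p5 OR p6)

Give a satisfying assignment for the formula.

Branch on p1: take p1 = False.
  then p6 is forced to True.
  then p2 is forced to False.
  then p4 is forced to False.
  then p7 is forced to True.
For the remaining variables, p3 = True, p5 = False works.
Every clause has at least one true literal under this assignment.

p1=False, p2=False, p3=True, p4=False, p5=False, p6=True, p7=True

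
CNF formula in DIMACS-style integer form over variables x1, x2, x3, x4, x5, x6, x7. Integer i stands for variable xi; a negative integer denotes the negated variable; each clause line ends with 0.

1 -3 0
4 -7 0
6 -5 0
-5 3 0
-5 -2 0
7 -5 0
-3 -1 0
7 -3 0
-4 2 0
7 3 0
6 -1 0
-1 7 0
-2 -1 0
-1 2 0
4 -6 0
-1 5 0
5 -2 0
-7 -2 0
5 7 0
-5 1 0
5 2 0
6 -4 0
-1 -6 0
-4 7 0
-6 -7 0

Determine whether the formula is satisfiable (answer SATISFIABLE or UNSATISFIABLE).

UNSATISFIABLE

x1 = True:
  propagation gives x3=False, x5=False; an empty clause results — contradiction.
x1 = False:
  propagation gives x3=False, x5=False, x7=True, x4=True; an empty clause results — contradiction.
Every branch closes, so no satisfying assignment exists.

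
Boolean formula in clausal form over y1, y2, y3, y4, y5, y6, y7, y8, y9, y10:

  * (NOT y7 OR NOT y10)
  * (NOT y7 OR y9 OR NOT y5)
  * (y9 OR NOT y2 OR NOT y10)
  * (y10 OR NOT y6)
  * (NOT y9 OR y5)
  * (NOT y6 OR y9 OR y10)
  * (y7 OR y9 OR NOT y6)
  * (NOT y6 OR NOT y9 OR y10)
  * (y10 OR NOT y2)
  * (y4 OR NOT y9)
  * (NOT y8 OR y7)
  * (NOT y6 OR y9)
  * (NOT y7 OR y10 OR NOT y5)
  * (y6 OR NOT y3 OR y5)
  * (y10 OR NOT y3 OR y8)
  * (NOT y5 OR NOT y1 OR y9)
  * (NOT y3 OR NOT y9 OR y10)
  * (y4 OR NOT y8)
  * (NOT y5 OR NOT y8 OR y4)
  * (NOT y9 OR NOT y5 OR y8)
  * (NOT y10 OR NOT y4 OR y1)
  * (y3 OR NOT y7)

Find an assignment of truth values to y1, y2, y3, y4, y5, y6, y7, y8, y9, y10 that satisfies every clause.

y2 occurs only negated in the remaining clauses — set y2 = False.
Set y1 = False and propagate.
Try y3 = False.
  then y7 is forced to False.
  then y8 is forced to False.
The remaining clauses are satisfied by y4 = False, y5 = True, y6 = False, y9 = False, y10 = True.
Every clause has at least one true literal under this assignment.

y1=F, y2=F, y3=F, y4=F, y5=T, y6=F, y7=F, y8=F, y9=F, y10=T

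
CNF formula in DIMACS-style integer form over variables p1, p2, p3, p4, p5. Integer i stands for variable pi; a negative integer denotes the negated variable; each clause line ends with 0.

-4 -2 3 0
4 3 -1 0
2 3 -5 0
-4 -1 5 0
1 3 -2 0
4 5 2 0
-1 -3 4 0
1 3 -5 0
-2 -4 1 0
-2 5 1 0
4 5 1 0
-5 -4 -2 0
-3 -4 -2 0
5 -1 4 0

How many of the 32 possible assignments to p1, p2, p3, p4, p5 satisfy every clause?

6

Satisfying assignments:
  p1=F p2=F p3=F p4=T p5=F
  p1=F p2=F p3=T p4=F p5=T
  p1=F p2=F p3=T p4=T p5=F
  p1=F p2=F p3=T p4=T p5=T
  p1=F p2=T p3=T p4=F p5=T
  p1=T p2=F p3=T p4=T p5=T
Count: 6.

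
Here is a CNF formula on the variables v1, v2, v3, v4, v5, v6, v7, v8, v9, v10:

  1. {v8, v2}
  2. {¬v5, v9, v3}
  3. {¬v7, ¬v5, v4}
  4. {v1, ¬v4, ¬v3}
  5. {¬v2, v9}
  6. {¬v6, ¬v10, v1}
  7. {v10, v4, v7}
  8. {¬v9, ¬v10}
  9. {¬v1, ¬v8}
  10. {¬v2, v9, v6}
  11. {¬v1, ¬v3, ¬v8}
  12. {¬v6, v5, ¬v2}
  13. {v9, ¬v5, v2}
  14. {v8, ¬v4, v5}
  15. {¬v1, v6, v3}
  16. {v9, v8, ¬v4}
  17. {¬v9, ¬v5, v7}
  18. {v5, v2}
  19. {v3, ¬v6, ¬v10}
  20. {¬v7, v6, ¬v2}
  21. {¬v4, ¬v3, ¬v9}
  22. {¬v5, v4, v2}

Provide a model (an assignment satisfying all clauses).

v1=F, v2=F, v3=F, v4=T, v5=T, v6=F, v7=T, v8=T, v9=T, v10=F

Check each clause:
  1. {v2, v8} — v8 is true.
  2. {¬v5, v3, v9} — v9 is true.
  3. {¬v7, v4, ¬v5} — v4 is true.
  4. {v1, ¬v3, ¬v4} — ¬v3 is true.
  5. {v9, ¬v2} — v9 is true.
  6. {v1, ¬v10, ¬v6} — ¬v6 is true.
  7. {v4, v10, v7} — v4 is true.
  8. {¬v9, ¬v10} — ¬v10 is true.
  9. {¬v8, ¬v1} — ¬v1 is true.
  10. {v6, ¬v2, v9} — v9 is true.
  11. {¬v3, ¬v8, ¬v1} — ¬v3 is true.
  12. {¬v2, v5, ¬v6} — ¬v6 is true.
  13. {v9, v2, ¬v5} — v9 is true.
  14. {v5, ¬v4, v8} — v8 is true.
  15. {¬v1, v6, v3} — ¬v1 is true.
  16. {v9, v8, ¬v4} — v8 is true.
  17. {¬v9, v7, ¬v5} — v7 is true.
  18. {v2, v5} — v5 is true.
  19. {¬v10, v3, ¬v6} — ¬v6 is true.
  20. {¬v7, v6, ¬v2} — ¬v2 is true.
  21. {¬v4, ¬v3, ¬v9} — ¬v3 is true.
  22. {v4, v2, ¬v5} — v4 is true.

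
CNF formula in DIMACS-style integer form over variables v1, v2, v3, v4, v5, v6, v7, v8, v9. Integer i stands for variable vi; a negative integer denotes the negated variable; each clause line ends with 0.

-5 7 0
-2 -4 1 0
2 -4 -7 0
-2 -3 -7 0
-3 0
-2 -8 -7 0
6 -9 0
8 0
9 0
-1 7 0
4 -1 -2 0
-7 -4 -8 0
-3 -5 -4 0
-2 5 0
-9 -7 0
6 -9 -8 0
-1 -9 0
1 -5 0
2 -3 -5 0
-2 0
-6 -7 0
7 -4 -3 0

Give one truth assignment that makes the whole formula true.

v1=0, v2=0, v3=0, v4=1, v5=0, v6=1, v7=0, v8=1, v9=1

Check each clause:
  1. (v7 || !v5) — !v5 is true.
  2. (!v2 || !v4 || v1) — !v2 is true.
  3. (v2 || !v4 || !v7) — !v7 is true.
  4. (!v3 || !v7 || !v2) — !v7 is true.
  5. (!v3) — !v3 is true.
  6. (!v7 || !v2 || !v8) — !v7 is true.
  7. (v6 || !v9) — v6 is true.
  8. (v8) — v8 is true.
  9. (v9) — v9 is true.
  10. (!v1 || v7) — !v1 is true.
  11. (!v2 || !v1 || v4) — v4 is true.
  12. (!v4 || !v7 || !v8) — !v7 is true.
  13. (!v4 || !v3 || !v5) — !v5 is true.
  14. (v5 || !v2) — !v2 is true.
  15. (!v9 || !v7) — !v7 is true.
  16. (!v9 || !v8 || v6) — v6 is true.
  17. (!v1 || !v9) — !v1 is true.
  18. (!v5 || v1) — !v5 is true.
  19. (!v5 || !v3 || v2) — !v5 is true.
  20. (!v2) — !v2 is true.
  21. (!v6 || !v7) — !v7 is true.
  22. (v7 || !v4 || !v3) — !v3 is true.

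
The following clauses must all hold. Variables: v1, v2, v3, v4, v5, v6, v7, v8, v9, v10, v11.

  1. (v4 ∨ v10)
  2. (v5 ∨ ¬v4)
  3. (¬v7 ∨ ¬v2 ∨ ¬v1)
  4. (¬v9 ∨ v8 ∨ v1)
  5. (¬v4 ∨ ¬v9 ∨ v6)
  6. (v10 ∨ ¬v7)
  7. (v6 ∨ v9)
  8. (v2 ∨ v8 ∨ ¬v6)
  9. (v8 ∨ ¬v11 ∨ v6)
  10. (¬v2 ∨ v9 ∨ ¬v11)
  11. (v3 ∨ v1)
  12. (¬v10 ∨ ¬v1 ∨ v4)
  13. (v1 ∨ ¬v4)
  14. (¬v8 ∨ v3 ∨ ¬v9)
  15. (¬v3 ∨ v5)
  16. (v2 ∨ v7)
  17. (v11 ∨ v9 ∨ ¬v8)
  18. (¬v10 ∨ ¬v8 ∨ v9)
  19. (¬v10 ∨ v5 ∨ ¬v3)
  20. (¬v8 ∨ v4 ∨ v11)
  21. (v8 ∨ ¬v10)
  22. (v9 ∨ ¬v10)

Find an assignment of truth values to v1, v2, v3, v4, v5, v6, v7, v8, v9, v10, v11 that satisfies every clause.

v1=0, v2=0, v3=1, v4=0, v5=1, v6=1, v7=1, v8=1, v9=1, v10=1, v11=1

v5 occurs only positively in the remaining clauses — set v5 = True.
Try v1 = False.
  then v3 is forced to True.
  then v4 is forced to False.
  then v10 is forced to True.
  then v8 is forced to True.
  then v9 is forced to True.
  then v11 is forced to True.
The remaining clauses are satisfied by v2 = False, v6 = True, v7 = True.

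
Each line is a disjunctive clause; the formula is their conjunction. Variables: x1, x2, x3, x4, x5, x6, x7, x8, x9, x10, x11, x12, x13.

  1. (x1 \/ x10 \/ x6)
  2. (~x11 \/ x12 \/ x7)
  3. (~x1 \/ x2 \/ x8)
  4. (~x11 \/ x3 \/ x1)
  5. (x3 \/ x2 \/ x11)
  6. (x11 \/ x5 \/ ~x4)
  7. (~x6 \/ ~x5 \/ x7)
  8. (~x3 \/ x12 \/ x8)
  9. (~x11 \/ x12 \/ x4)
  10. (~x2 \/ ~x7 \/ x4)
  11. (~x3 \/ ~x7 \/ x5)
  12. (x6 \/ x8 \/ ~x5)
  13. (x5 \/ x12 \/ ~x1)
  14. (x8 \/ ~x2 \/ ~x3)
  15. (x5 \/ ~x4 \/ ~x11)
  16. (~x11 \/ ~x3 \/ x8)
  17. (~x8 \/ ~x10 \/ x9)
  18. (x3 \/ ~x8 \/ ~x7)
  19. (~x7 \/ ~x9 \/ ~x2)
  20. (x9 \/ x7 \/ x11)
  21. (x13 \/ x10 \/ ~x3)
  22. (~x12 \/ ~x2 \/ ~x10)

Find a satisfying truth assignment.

Branch on x1: take x1 = True.
Try x2 = True.
Branch on x3: take x3 = False.
The remaining clauses are satisfied by x4 = True, x5 = True, x6 = True, x7 = True, x8 = False, x9 = False, x10 = False, x11 = True, x12 = False, x13 = False.

x1 = True, x2 = True, x3 = False, x4 = True, x5 = True, x6 = True, x7 = True, x8 = False, x9 = False, x10 = False, x11 = True, x12 = False, x13 = False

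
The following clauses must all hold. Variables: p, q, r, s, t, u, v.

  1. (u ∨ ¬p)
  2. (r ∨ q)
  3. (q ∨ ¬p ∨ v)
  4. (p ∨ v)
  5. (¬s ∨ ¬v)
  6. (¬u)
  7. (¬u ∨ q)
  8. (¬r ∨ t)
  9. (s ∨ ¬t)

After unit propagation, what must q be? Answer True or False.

True

(¬u) stands alone — u = False.
(u ∨ ¬p) with u = False leaves only ¬p, so p = False.
(v ∨ p): since p = False, the clause reduces to (v). v = True.
(¬s ∨ ¬v) with v = True leaves only ¬s, so s = False.
From (¬t ∨ s) and s = False: t = False.
(t ∨ ¬r) with t = False leaves only ¬r, so r = False.
In (q ∨ r), r is now false; q must hold, so q = True.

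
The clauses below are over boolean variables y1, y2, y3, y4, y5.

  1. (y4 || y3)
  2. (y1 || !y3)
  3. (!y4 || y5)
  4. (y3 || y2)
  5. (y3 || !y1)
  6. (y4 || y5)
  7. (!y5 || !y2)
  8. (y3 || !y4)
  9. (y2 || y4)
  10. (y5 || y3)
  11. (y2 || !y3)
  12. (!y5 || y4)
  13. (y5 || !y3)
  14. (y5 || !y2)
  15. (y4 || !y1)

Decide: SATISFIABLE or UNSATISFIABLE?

UNSATISFIABLE

y3 = True:
  propagation gives y1=True, y2=True, y5=False; an empty clause results — contradiction.
y3 = False:
  propagation gives y4=True; an empty clause results — contradiction.
Every branch closes, so no satisfying assignment exists.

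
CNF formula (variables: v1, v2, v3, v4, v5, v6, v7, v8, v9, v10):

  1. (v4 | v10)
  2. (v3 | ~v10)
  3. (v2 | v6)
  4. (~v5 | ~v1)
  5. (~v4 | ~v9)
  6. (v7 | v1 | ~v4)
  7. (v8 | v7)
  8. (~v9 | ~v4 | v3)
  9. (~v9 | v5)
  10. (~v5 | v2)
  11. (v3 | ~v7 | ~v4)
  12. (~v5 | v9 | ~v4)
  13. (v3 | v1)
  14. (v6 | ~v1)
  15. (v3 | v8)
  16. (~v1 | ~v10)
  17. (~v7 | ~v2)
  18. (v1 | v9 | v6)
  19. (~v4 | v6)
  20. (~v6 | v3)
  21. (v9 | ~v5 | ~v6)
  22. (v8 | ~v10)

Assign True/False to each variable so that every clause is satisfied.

Pure literal: v3 appears only positively; assign v3 = True.
v8 occurs only positively in the remaining clauses — set v8 = True.
Branch on v1: take v1 = False.
The remaining clauses are satisfied by v2 = True, v4 = False, v5 = False, v6 = True, v7 = False, v9 = False, v10 = True.
Every clause has at least one true literal under this assignment.

v1=False, v2=True, v3=True, v4=False, v5=False, v6=True, v7=False, v8=True, v9=False, v10=True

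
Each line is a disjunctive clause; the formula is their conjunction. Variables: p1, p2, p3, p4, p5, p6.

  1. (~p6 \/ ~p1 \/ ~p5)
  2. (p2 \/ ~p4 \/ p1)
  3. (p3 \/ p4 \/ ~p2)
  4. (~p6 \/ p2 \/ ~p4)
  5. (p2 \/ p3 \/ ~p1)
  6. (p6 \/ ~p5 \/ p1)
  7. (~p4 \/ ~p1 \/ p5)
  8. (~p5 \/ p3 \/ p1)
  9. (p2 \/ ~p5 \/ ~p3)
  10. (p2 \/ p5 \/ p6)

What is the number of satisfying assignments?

16

Case analysis on p1 and p2:
  p1=1, p2=1: 5 of the 16 assignments to (p3,p4,p5,p6) work.
  p1=1, p2=0: remaining (p3,p4,p5,p6) ∈ {(1,0,0,1)} — 1.
  p1=0, p2=1: 8 of the 16 assignments to (p3,p4,p5,p6) work.
  p1=0, p2=0: remaining (p3,p4,p5,p6) ∈ {(0,0,0,1); (1,0,0,1)} — 2.
Total: 5 + 1 + 8 + 2 = 16.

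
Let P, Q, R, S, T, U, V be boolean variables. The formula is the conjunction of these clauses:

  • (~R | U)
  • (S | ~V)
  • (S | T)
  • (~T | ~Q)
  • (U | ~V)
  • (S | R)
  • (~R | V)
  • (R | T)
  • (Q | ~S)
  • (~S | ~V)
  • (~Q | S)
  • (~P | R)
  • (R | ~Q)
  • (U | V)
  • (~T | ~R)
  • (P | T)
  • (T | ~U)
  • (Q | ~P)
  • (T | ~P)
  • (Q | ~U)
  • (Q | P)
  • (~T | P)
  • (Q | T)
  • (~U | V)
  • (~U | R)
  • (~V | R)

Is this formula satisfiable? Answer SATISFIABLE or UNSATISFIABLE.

UNSATISFIABLE

R = True:
  propagation gives U=True, V=True, S=True; an empty clause results — contradiction.
R = False:
  propagation gives S=True, T=True, Q=False; an empty clause results — contradiction.
Every branch closes, so no satisfying assignment exists.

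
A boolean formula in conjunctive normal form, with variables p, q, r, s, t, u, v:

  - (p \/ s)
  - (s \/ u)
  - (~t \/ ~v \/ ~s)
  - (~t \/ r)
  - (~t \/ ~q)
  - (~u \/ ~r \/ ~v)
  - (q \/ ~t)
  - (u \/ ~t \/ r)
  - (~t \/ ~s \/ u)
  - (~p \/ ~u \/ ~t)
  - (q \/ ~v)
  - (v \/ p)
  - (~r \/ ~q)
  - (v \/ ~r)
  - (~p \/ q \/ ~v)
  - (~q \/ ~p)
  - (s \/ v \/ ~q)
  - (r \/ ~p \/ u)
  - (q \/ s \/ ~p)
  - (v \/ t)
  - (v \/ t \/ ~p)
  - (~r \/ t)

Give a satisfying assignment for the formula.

Set p = False and propagate.
  then s is forced to True.
  then v is forced to True.
  then t is forced to False.
  then q is forced to True.
  then r is forced to False.
u is now unconstrained; take u = True.

p = 0, q = 1, r = 0, s = 1, t = 0, u = 1, v = 1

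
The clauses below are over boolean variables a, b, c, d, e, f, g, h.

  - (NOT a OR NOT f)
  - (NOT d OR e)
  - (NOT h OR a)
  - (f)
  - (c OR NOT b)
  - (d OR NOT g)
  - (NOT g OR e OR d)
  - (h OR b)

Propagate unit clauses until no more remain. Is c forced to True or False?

Unit clause (f) sets f = True.
(NOT a OR NOT f) with f = True leaves only NOT a, so a = False.
In (a OR NOT h), a is now false; NOT h must hold, so h = False.
(b OR h) with h = False leaves only b, so b = True.
(NOT b OR c): since b = True, the clause reduces to (c). c = True.

True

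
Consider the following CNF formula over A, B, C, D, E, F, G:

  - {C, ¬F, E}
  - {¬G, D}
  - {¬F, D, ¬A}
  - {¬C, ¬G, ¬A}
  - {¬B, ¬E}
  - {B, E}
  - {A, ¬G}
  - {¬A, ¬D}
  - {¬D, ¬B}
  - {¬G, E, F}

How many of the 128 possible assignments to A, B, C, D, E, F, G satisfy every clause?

Case analysis on A and D:
  A=T, D=T: a clause becomes empty — 0.
  A=T, D=F: remaining (B,C,E,F,G) ∈ {(F,F,T,F,F); (F,T,T,F,F); (T,F,F,F,F); (T,T,F,F,F)} — 4.
  A=F, D=T: remaining (B,C,E,F,G) ∈ {(F,F,T,F,F); (F,F,T,T,F); (F,T,T,F,F); (F,T,T,T,F)} — 4.
  A=F, D=F: 7 of the 32 assignments to (B,C,E,F,G) work.
Total: 0 + 4 + 4 + 7 = 15.

15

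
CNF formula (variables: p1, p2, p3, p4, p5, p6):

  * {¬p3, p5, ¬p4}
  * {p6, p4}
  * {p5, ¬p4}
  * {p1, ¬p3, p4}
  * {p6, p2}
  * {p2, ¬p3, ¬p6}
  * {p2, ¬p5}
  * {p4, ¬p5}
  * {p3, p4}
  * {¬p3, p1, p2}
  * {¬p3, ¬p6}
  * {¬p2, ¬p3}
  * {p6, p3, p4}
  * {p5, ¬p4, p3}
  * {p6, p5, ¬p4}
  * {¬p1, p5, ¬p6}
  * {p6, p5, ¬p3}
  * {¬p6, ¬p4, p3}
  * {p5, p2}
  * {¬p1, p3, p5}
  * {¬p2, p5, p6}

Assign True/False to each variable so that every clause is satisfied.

p1=F, p2=T, p3=F, p4=T, p5=T, p6=F

Check each clause:
  1. {¬p4, ¬p3, p5} — ¬p3 is true.
  2. {p6, p4} — p4 is true.
  3. {¬p4, p5} — p5 is true.
  4. {p4, ¬p3, p1} — p4 is true.
  5. {p6, p2} — p2 is true.
  6. {p2, ¬p6, ¬p3} — p2 is true.
  7. {p2, ¬p5} — p2 is true.
  8. {¬p5, p4} — p4 is true.
  9. {p3, p4} — p4 is true.
  10. {p2, p1, ¬p3} — p2 is true.
  11. {¬p6, ¬p3} — ¬p6 is true.
  12. {¬p2, ¬p3} — ¬p3 is true.
  13. {p3, p6, p4} — p4 is true.
  14. {¬p4, p5, p3} — p5 is true.
  15. {p5, p6, ¬p4} — p5 is true.
  16. {¬p1, p5, ¬p6} — ¬p6 is true.
  17. {p6, ¬p3, p5} — p5 is true.
  18. {p3, ¬p4, ¬p6} — ¬p6 is true.
  19. {p5, p2} — p2 is true.
  20. {p5, p3, ¬p1} — p5 is true.
  21. {¬p2, p6, p5} — p5 is true.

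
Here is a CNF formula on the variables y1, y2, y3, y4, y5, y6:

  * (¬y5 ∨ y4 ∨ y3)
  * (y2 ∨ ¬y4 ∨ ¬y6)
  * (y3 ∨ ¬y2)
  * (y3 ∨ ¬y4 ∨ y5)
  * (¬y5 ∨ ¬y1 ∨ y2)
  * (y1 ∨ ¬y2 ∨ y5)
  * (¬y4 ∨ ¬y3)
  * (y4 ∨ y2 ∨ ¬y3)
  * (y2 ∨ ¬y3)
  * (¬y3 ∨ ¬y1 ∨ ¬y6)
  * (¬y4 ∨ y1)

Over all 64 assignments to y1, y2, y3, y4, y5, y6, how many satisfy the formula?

8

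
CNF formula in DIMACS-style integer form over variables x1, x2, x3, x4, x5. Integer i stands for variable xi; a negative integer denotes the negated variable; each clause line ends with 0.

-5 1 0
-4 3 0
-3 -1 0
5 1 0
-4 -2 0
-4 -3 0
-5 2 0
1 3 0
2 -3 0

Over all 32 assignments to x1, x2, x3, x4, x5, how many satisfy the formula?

3

The models are:
  x1=T x2=F x3=F x4=F x5=F
  x1=T x2=T x3=F x4=F x5=F
  x1=T x2=T x3=F x4=F x5=T
Count: 3.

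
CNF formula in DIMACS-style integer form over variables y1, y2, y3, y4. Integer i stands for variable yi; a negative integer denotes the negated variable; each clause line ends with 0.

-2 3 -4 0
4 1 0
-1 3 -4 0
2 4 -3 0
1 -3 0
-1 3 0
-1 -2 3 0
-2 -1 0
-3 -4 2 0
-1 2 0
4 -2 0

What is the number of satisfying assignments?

1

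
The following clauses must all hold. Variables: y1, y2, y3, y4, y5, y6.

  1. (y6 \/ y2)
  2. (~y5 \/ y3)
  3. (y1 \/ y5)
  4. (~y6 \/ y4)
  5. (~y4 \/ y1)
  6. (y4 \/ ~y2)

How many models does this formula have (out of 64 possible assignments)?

9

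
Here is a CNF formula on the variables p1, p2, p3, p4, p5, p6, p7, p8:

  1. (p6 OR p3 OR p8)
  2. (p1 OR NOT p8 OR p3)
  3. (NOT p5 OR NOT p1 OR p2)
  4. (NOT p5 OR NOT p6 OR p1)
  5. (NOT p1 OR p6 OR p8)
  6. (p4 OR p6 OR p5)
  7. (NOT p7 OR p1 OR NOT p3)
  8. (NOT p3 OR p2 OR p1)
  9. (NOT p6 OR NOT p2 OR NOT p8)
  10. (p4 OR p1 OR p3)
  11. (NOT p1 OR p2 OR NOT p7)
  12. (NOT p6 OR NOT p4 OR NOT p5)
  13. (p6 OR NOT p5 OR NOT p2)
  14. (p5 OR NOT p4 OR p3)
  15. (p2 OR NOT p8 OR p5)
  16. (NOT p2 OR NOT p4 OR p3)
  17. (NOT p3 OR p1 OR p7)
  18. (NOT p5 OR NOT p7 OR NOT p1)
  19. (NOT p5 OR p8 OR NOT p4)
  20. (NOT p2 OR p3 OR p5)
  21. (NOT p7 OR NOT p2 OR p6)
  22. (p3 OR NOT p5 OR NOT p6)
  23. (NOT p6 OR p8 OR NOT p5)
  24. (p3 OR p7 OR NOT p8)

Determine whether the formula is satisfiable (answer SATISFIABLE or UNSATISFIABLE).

Try p1 = True.
Branch on p2: take p2 = True.
For the remaining variables, p3 = True, p4 = True, p5 = False, p6 = False, p7 = False, p8 = True works.
Every clause has at least one true literal under this assignment.
So p1 = True, p2 = True, p3 = True, p4 = True, p5 = False, p6 = False, p7 = False, p8 = True is a satisfying assignment.

SATISFIABLE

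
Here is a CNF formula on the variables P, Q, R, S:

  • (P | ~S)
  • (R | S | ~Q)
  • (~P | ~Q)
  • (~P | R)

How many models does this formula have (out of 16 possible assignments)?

5

Satisfying assignments:
  P=F Q=F R=F S=F
  P=F Q=F R=T S=F
  P=F Q=T R=T S=F
  P=T Q=F R=T S=F
  P=T Q=F R=T S=T
That's 5 in total.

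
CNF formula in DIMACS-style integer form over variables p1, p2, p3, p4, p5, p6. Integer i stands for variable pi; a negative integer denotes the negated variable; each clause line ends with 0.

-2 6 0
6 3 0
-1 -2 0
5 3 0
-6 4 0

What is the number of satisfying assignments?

17

Case analysis on p6 and p2:
  p6=1, p2=1: remaining (p1,p3,p4,p5) ∈ {(0,0,1,1); (0,1,1,0); (0,1,1,1)} — 3.
  p6=1, p2=0: p1 free; 3 ways for (p3,p4,p5) × 2^1 = 6.
  p6=0, p2=1: a clause becomes empty — 0.
  p6=0, p2=0: forces p3=1; p1, p4, p5 free → 2^3 = 8.
Total: 3 + 6 + 0 + 8 = 17.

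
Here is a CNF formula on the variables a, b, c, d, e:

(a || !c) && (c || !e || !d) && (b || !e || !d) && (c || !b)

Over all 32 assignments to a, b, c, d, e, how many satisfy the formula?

13

Split on c, then b.
  c=1, b=1: remaining (a,d,e) ∈ {(1,0,0); (1,0,1); (1,1,0); (1,1,1)} — 4.
  c=1, b=0: remaining (a,d,e) ∈ {(1,0,0); (1,0,1); (1,1,0)} — 3.
  c=0, b=1: a clause becomes empty — 0.
  c=0, b=0: a free; 3 ways for (d,e) × 2^1 = 6.
Total: 4 + 3 + 0 + 6 = 13.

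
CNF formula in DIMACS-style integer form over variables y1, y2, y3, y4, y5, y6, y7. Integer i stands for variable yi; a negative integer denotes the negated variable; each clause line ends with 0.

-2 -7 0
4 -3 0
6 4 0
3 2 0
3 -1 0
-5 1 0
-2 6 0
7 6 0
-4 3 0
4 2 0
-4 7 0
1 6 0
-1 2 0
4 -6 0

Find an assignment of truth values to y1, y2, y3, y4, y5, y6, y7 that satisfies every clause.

y1=F  y2=F  y3=T  y4=T  y5=F  y6=T  y7=T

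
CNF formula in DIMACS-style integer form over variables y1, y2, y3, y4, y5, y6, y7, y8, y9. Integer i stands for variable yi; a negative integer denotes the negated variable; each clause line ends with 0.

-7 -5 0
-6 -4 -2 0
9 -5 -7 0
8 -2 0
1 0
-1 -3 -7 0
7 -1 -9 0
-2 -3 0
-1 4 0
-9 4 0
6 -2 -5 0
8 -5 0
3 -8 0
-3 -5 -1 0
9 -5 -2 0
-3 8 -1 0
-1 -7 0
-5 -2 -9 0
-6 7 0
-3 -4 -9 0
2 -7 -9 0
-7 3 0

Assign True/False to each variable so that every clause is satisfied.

Unit propagation: (y1) forces y1 = True.
(y4) is a unit clause, so y4 = True.
Unit propagation: (NOT y7) forces y7 = False.
(NOT y9) is a unit clause, so y9 = False.
(NOT y6) is a unit clause, so y6 = False.
y2 occurs only negated in the remaining clauses — set y2 = False.
Pure literal: y5 appears only negated; assign y5 = False.
Branch on y3: take y3 = False.
  then y8 is forced to False.

y1=T, y2=F, y3=F, y4=T, y5=F, y6=F, y7=F, y8=F, y9=F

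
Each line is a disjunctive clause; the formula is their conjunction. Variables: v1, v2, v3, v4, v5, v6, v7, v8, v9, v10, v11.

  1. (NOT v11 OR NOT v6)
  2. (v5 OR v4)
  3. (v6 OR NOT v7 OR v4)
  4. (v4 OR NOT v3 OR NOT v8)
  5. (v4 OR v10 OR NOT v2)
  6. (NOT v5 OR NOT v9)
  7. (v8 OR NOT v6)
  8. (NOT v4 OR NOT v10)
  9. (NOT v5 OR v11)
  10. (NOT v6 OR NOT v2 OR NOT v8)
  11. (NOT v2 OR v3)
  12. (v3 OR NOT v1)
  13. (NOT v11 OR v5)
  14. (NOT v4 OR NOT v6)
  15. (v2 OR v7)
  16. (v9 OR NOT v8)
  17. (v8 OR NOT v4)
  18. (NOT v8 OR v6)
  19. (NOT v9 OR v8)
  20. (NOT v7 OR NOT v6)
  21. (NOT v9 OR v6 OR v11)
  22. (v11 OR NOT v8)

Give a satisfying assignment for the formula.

v1=False, v2=True, v3=True, v4=False, v5=True, v6=False, v7=False, v8=False, v9=False, v10=True, v11=True

Check each clause:
  1. (NOT v6 OR NOT v11) — NOT v6 is true.
  2. (v4 OR v5) — v5 is true.
  3. (v4 OR v6 OR NOT v7) — NOT v7 is true.
  4. (NOT v3 OR v4 OR NOT v8) — NOT v8 is true.
  5. (v4 OR NOT v2 OR v10) — v10 is true.
  6. (NOT v9 OR NOT v5) — NOT v9 is true.
  7. (NOT v6 OR v8) — NOT v6 is true.
  8. (NOT v4 OR NOT v10) — NOT v4 is true.
  9. (v11 OR NOT v5) — v11 is true.
  10. (NOT v6 OR NOT v2 OR NOT v8) — NOT v8 is true.
  11. (NOT v2 OR v3) — v3 is true.
  12. (NOT v1 OR v3) — v3 is true.
  13. (v5 OR NOT v11) — v5 is true.
  14. (NOT v6 OR NOT v4) — NOT v6 is true.
  15. (v7 OR v2) — v2 is true.
  16. (v9 OR NOT v8) — NOT v8 is true.
  17. (NOT v4 OR v8) — NOT v4 is true.
  18. (v6 OR NOT v8) — NOT v8 is true.
  19. (v8 OR NOT v9) — NOT v9 is true.
  20. (NOT v7 OR NOT v6) — NOT v7 is true.
  21. (v11 OR NOT v9 OR v6) — v11 is true.
  22. (NOT v8 OR v11) — NOT v8 is true.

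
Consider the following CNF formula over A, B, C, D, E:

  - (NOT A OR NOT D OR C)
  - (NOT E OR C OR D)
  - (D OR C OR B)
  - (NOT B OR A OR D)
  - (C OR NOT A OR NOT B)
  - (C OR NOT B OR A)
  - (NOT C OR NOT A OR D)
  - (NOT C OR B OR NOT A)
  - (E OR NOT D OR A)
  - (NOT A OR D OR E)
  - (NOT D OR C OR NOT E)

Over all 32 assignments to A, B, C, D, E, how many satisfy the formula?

The models are:
  A=F B=F C=T D=F E=F
  A=F B=F C=T D=F E=T
  A=F B=F C=T D=T E=T
  A=F B=T C=T D=T E=T
  A=T B=T C=T D=T E=F
  A=T B=T C=T D=T E=T
That's 6 in total.

6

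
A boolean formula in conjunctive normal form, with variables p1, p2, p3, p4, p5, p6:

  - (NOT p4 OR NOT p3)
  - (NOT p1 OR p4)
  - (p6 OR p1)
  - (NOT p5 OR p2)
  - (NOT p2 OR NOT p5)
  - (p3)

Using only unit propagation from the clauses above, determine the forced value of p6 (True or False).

Unit clause (p3) sets p3 = True.
In (NOT p4 OR NOT p3), NOT p3 is now false; NOT p4 must hold, so p4 = False.
In (p4 OR NOT p1), p4 is now false; NOT p1 must hold, so p1 = False.
(p6 OR p1) with p1 = False leaves only p6, so p6 = True.

True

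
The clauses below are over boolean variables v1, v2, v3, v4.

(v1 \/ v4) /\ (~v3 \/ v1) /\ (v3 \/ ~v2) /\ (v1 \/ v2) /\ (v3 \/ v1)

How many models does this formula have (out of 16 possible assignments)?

Satisfying assignments:
  v1=T v2=F v3=F v4=F
  v1=T v2=F v3=F v4=T
  v1=T v2=F v3=T v4=F
  v1=T v2=F v3=T v4=T
  v1=T v2=T v3=T v4=F
  v1=T v2=T v3=T v4=T
Count: 6.

6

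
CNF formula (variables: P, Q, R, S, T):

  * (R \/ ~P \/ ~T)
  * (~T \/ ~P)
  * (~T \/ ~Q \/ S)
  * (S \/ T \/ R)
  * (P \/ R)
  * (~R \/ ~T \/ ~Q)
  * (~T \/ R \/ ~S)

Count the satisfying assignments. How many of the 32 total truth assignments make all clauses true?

12

Case analysis on T and R:
  T=1, R=1: remaining (P,Q,S) ∈ {(0,0,0); (0,0,1)} — 2.
  T=1, R=0: a clause becomes empty — 0.
  T=0, R=1: P, Q, S free → 2^3 = 8.
  T=0, R=0: remaining (P,Q,S) ∈ {(1,0,1); (1,1,1)} — 2.
Total: 2 + 0 + 8 + 2 = 12.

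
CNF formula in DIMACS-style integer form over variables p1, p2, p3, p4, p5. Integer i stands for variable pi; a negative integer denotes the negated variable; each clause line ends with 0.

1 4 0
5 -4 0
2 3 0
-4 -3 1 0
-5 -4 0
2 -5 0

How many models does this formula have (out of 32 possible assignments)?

The models are:
  p1=T p2=F p3=T p4=F p5=F
  p1=T p2=T p3=F p4=F p5=F
  p1=T p2=T p3=F p4=F p5=T
  p1=T p2=T p3=T p4=F p5=F
  p1=T p2=T p3=T p4=F p5=T
Count: 5.

5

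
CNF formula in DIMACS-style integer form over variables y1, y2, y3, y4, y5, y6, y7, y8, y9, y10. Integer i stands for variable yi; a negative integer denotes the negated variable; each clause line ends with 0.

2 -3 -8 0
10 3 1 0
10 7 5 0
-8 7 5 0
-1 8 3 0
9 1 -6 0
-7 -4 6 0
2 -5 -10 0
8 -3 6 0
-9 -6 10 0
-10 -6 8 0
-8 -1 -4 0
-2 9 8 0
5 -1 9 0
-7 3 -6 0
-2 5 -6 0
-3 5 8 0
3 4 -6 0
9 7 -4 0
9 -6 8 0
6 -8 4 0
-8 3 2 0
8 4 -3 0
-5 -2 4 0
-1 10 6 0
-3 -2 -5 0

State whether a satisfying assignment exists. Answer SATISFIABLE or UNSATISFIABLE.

Set y1 = False and propagate.
Branch on y2: take y2 = True.
Branch on y3: take y3 = False.
  then y10 is forced to True.
For the remaining variables, y4 = True, y5 = True, y6 = True, y7 = False, y8 = True, y9 = True works.
So y1 = 0  y2 = 1  y3 = 0  y4 = 1  y5 = 1  y6 = 1  y7 = 0  y8 = 1  y9 = 1  y10 = 1 is a satisfying assignment.

SATISFIABLE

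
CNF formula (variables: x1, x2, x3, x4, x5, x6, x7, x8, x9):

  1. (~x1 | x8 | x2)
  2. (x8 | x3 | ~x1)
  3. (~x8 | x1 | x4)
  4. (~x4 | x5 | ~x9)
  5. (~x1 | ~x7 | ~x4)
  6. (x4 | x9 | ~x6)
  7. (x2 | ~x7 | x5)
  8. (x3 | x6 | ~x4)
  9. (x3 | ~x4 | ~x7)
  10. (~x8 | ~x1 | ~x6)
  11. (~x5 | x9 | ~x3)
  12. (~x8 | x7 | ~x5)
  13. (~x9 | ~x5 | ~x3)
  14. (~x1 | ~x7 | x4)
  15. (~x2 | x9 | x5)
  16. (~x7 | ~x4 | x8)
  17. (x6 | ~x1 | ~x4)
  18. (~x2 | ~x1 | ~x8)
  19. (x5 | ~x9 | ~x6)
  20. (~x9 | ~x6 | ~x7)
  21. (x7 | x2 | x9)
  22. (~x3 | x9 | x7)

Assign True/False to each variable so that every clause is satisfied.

Branch on x1: take x1 = True.
For the remaining variables, x2 = True, x3 = True, x4 = False, x5 = False, x6 = False, x7 = False, x8 = False, x9 = True works.
Check each clause:
  1. (x2 | x8 | ~x1) — x2 is true.
  2. (x3 | x8 | ~x1) — x3 is true.
  3. (x4 | ~x8 | x1) — ~x8 is true.
  4. (~x9 | ~x4 | x5) — ~x4 is true.
  5. (~x7 | ~x1 | ~x4) — ~x7 is true.
  6. (~x6 | x4 | x9) — x9 is true.
  7. (x5 | x2 | ~x7) — ~x7 is true.
  8. (x3 | x6 | ~x4) — x3 is true.
  9. (x3 | ~x7 | ~x4) — ~x7 is true.
  10. (~x6 | ~x8 | ~x1) — ~x8 is true.
  11. (x9 | ~x5 | ~x3) — x9 is true.
  12. (~x8 | x7 | ~x5) — ~x8 is true.
  13. (~x9 | ~x5 | ~x3) — ~x5 is true.
  14. (x4 | ~x1 | ~x7) — ~x7 is true.
  15. (~x2 | x5 | x9) — x9 is true.
  16. (x8 | ~x4 | ~x7) — ~x7 is true.
  17. (x6 | ~x4 | ~x1) — ~x4 is true.
  18. (~x8 | ~x2 | ~x1) — ~x8 is true.
  19. (~x9 | ~x6 | x5) — ~x6 is true.
  20. (~x7 | ~x9 | ~x6) — ~x7 is true.
  21. (x7 | x9 | x2) — x9 is true.
  22. (x7 | x9 | ~x3) — x9 is true.

x1=True  x2=True  x3=True  x4=False  x5=False  x6=False  x7=False  x8=False  x9=True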